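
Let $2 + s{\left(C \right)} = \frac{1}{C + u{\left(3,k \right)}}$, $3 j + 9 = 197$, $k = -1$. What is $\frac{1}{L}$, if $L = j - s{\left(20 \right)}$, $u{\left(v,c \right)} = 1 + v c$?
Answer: $\frac{18}{1163} \approx 0.015477$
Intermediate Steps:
$j = \frac{188}{3}$ ($j = -3 + \frac{1}{3} \cdot 197 = -3 + \frac{197}{3} = \frac{188}{3} \approx 62.667$)
$u{\left(v,c \right)} = 1 + c v$
$s{\left(C \right)} = -2 + \frac{1}{-2 + C}$ ($s{\left(C \right)} = -2 + \frac{1}{C + \left(1 - 3\right)} = -2 + \frac{1}{C - 2} = -2 + \frac{1}{-2 + C}$)
$L = \frac{1163}{18}$ ($L = \frac{188}{3} - \frac{5 - 40}{-2 + 20} = \frac{188}{3} - \frac{5 - 40}{18} = \frac{188}{3} - \frac{1}{18} \left(-35\right) = \frac{188}{3} - - \frac{35}{18} = \frac{188}{3} + \frac{35}{18} = \frac{1163}{18} \approx 64.611$)
$\frac{1}{L} = \frac{1}{\frac{1163}{18}} = \frac{18}{1163}$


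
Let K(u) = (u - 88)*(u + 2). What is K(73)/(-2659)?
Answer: 1125/2659 ≈ 0.42309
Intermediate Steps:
K(u) = (-88 + u)*(2 + u)
K(73)/(-2659) = (-176 + 73² - 86*73)/(-2659) = (-176 + 5329 - 6278)*(-1/2659) = -1125*(-1/2659) = 1125/2659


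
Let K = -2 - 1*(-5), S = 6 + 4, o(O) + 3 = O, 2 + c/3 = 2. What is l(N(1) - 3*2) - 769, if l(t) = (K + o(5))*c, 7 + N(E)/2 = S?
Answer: -769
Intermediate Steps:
c = 0 (c = -6 + 3*2 = -6 + 6 = 0)
o(O) = -3 + O
S = 10
N(E) = 6 (N(E) = -14 + 2*10 = -14 + 20 = 6)
K = 3 (K = -2 + 5 = 3)
l(t) = 0 (l(t) = (3 + (-3 + 5))*0 = (3 + 2)*0 = 5*0 = 0)
l(N(1) - 3*2) - 769 = 0 - 769 = -769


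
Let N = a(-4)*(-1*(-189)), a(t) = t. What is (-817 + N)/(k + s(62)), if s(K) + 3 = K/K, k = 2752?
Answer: -143/250 ≈ -0.57200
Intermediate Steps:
s(K) = -2 (s(K) = -3 + K/K = -3 + 1 = -2)
N = -756 (N = -(-4)*(-189) = -4*189 = -756)
(-817 + N)/(k + s(62)) = (-817 - 756)/(2752 - 2) = -1573/2750 = -1573*1/2750 = -143/250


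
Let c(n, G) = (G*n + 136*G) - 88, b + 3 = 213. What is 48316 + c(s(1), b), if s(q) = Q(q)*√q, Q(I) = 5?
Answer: 77838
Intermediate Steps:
b = 210 (b = -3 + 213 = 210)
s(q) = 5*√q
c(n, G) = -88 + 136*G + G*n (c(n, G) = (136*G + G*n) - 88 = -88 + 136*G + G*n)
48316 + c(s(1), b) = 48316 + (-88 + 136*210 + 210*(5*√1)) = 48316 + (-88 + 28560 + 210*(5*1)) = 48316 + (-88 + 28560 + 210*5) = 48316 + (-88 + 28560 + 1050) = 48316 + 29522 = 77838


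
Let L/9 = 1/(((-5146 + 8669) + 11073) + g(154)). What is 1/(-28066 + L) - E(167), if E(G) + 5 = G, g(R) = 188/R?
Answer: -1703473055344/10515263461 ≈ -162.00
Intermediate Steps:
E(G) = -5 + G
L = 231/374662 (L = 9/(((-5146 + 8669) + 11073) + 188/154) = 9/((3523 + 11073) + 188*(1/154)) = 9/(14596 + 94/77) = 9/(1123986/77) = 9*(77/1123986) = 231/374662 ≈ 0.00061656)
1/(-28066 + L) - E(167) = 1/(-28066 + 231/374662) - (-5 + 167) = 1/(-10515263461/374662) - 1*162 = -374662/10515263461 - 162 = -1703473055344/10515263461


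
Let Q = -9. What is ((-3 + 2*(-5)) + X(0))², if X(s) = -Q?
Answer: 16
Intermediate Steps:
X(s) = 9 (X(s) = -1*(-9) = 9)
((-3 + 2*(-5)) + X(0))² = ((-3 + 2*(-5)) + 9)² = ((-3 - 10) + 9)² = (-13 + 9)² = (-4)² = 16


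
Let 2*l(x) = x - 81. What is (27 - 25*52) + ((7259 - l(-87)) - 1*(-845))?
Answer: 6915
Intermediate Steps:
l(x) = -81/2 + x/2 (l(x) = (x - 81)/2 = (-81 + x)/2 = -81/2 + x/2)
(27 - 25*52) + ((7259 - l(-87)) - 1*(-845)) = (27 - 25*52) + ((7259 - (-81/2 + (1/2)*(-87))) - 1*(-845)) = (27 - 1300) + ((7259 - (-81/2 - 87/2)) + 845) = -1273 + ((7259 - 1*(-84)) + 845) = -1273 + ((7259 + 84) + 845) = -1273 + (7343 + 845) = -1273 + 8188 = 6915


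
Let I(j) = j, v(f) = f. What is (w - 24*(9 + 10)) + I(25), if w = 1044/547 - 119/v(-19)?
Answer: -4394454/10393 ≈ -422.83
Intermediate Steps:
w = 84929/10393 (w = 1044/547 - 119/(-19) = 1044*(1/547) - 119*(-1/19) = 1044/547 + 119/19 = 84929/10393 ≈ 8.1718)
(w - 24*(9 + 10)) + I(25) = (84929/10393 - 24*(9 + 10)) + 25 = (84929/10393 - 24*19) + 25 = (84929/10393 - 456) + 25 = -4654279/10393 + 25 = -4394454/10393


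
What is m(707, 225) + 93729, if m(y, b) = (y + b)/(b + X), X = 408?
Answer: 59331389/633 ≈ 93731.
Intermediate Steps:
m(y, b) = (b + y)/(408 + b) (m(y, b) = (y + b)/(b + 408) = (b + y)/(408 + b))
m(707, 225) + 93729 = (225 + 707)/(408 + 225) + 93729 = 932/633 + 93729 = 59331389/633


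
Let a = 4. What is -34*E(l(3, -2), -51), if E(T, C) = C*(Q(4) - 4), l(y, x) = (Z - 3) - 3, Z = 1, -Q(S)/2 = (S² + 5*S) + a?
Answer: -145656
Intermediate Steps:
Q(S) = -8 - 10*S - 2*S² (Q(S) = -2*((S² + 5*S) + 4) = -2*(4 + S² + 5*S) = -8 - 10*S - 2*S²)
l(y, x) = -5 (l(y, x) = (1 - 3) - 3 = -2 - 3 = -5)
E(T, C) = -84*C (E(T, C) = C*((-8 - 10*4 - 2*4²) - 4) = C*((-8 - 40 - 2*16) - 4) = C*((-8 - 40 - 32) - 4) = C*(-80 - 4) = C*(-84) = -84*C)
-34*E(l(3, -2), -51) = -(-2856)*(-51) = -34*4284 = -145656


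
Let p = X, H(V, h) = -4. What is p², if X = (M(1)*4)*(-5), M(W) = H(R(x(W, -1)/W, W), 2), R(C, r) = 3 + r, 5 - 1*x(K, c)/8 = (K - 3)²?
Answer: 6400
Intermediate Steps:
x(K, c) = 40 - 8*(-3 + K)² (x(K, c) = 40 - 8*(K - 3)² = 40 - 8*(-3 + K)²)
M(W) = -4
X = 80 (X = -4*4*(-5) = -16*(-5) = 80)
p = 80
p² = 80² = 6400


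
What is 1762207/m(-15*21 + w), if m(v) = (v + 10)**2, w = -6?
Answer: 1762207/96721 ≈ 18.219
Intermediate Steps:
m(v) = (10 + v)**2
1762207/m(-15*21 + w) = 1762207/((10 + (-15*21 - 6))**2) = 1762207/((10 + (-315 - 6))**2) = 1762207/((10 - 321)**2) = 1762207/((-311)**2) = 1762207/96721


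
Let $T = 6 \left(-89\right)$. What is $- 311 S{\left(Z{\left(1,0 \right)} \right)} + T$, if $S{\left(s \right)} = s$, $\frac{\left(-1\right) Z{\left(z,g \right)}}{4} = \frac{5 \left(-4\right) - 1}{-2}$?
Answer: $12528$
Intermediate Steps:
$T = -534$
$Z{\left(z,g \right)} = -42$ ($Z{\left(z,g \right)} = - 4 \frac{5 \left(-4\right) - 1}{-2} = - 4 \left(-20 - 1\right) \left(- \frac{1}{2}\right) = - 4 \left(\left(-21\right) \left(- \frac{1}{2}\right)\right) = \left(-4\right) \frac{21}{2} = -42$)
$- 311 S{\left(Z{\left(1,0 \right)} \right)} + T = \left(-311\right) \left(-42\right) - 534 = 13062 - 534 = 12528$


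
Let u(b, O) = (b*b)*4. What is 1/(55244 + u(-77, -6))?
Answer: 1/78960 ≈ 1.2665e-5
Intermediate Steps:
u(b, O) = 4*b² (u(b, O) = b²*4 = 4*b²)
1/(55244 + u(-77, -6)) = 1/(55244 + 4*(-77)²) = 1/(55244 + 4*5929) = 1/(55244 + 23716) = 1/78960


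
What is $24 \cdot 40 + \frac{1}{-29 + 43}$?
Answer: $\frac{13441}{14} \approx 960.07$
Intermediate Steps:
$24 \cdot 40 + \frac{1}{-29 + 43} = 960 + \frac{1}{14} = \frac{13441}{14}$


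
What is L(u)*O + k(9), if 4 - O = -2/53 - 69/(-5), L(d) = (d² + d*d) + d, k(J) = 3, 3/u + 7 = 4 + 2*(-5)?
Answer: 14514/3445 ≈ 4.2131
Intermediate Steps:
u = -3/13 (u = 3/(-7 + (4 + 2*(-5))) = 3/(-7 + (4 - 10)) = 3/(-7 - 6) = 3/(-13) = 3*(-1/13) = -3/13 ≈ -0.23077)
L(d) = d + 2*d² (L(d) = (d² + d²) + d = 2*d² + d = d + 2*d²)
O = -2587/265 (O = 4 - (-2/53 - 69/(-5)) = 4 - (-2*1/53 - 69*(-⅕)) = 4 - (-2/53 + 69/5) = 4 - 1*3647/265 = 4 - 3647/265 = -2587/265 ≈ -9.7623)
L(u)*O + k(9) = -3*(1 + 2*(-3/13))/13*(-2587/265) + 3 = -3*(1 - 6/13)/13*(-2587/265) + 3 = -3/13*7/13*(-2587/265) + 3 = -21/169*(-2587/265) + 3 = 4179/3445 + 3 = 14514/3445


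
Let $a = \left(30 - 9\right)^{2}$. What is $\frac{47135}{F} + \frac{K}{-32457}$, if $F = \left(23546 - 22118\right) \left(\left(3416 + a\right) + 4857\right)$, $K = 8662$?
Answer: $- \frac{35418844403}{134627221848} \approx -0.26309$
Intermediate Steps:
$a = 441$ ($a = 21^{2} = 441$)
$F = 12443592$ ($F = \left(23546 - 22118\right) \left(\left(3416 + 441\right) + 4857\right) = 1428 \left(3857 + 4857\right) = 1428 \cdot 8714 = 12443592$)
$\frac{47135}{F} + \frac{K}{-32457} = \frac{47135}{12443592} + \frac{8662}{-32457} = 47135 \cdot \frac{1}{12443592} + 8662 \left(- \frac{1}{32457}\right) = \frac{47135}{12443592} - \frac{8662}{32457} = - \frac{35418844403}{134627221848}$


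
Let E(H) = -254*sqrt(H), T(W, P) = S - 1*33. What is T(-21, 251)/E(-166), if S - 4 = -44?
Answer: -73*I*sqrt(166)/42164 ≈ -0.022307*I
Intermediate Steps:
S = -40 (S = 4 - 44 = -40)
T(W, P) = -73 (T(W, P) = -40 - 1*33 = -40 - 33 = -73)
T(-21, 251)/E(-166) = -73*I*sqrt(166)/42164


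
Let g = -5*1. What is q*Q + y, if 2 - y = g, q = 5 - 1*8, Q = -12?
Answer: 43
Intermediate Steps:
g = -5
q = -3 (q = 5 - 8 = -3)
y = 7 (y = 2 - 1*(-5) = 2 + 5 = 7)
q*Q + y = -3*(-12) + 7 = 36 + 7 = 43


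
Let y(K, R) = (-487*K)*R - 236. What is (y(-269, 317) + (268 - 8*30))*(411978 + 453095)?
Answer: 35924529220239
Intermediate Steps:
y(K, R) = -236 - 487*K*R (y(K, R) = -487*K*R - 236 = -236 - 487*K*R)
(y(-269, 317) + (268 - 8*30))*(411978 + 453095) = ((-236 - 487*(-269)*317) + (268 - 8*30))*(411978 + 453095) = ((-236 + 41527951) + (268 - 240))*865073 = (41527715 + 28)*865073 = 41527743*865073 = 35924529220239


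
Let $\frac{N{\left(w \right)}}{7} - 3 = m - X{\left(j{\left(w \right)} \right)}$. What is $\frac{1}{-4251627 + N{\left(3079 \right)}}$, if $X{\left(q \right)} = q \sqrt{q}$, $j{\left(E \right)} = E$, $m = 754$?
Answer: $- \frac{4246328}{16601008043673} + \frac{21553 \sqrt{3079}}{16601008043673} \approx -1.8375 \cdot 10^{-7}$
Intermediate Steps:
$X{\left(q \right)} = q^{\frac{3}{2}}$
$N{\left(w \right)} = 5299 - 7 w^{\frac{3}{2}}$ ($N{\left(w \right)} = 21 + 7 \left(754 - w^{\frac{3}{2}}\right) = 21 - \left(-5278 + 7 w^{\frac{3}{2}}\right) = 5299 - 7 w^{\frac{3}{2}}$)
$\frac{1}{-4251627 + N{\left(3079 \right)}} = \frac{1}{-4251627 + \left(5299 - 7 \cdot 3079^{\frac{3}{2}}\right)} = \frac{1}{-4251627 + \left(5299 - 7 \cdot 3079 \sqrt{3079}\right)} = \frac{1}{-4251627 + \left(5299 - 21553 \sqrt{3079}\right)} = \frac{1}{-4246328 - 21553 \sqrt{3079}}$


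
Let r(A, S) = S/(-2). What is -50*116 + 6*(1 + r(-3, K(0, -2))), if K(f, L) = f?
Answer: -5794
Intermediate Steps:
r(A, S) = -S/2 (r(A, S) = S*(-½) = -S/2)
-50*116 + 6*(1 + r(-3, K(0, -2))) = -50*116 + 6*(1 - ½*0) = -5800 + 6*(1 + 0) = -5800 + 6*1 = -5800 + 6 = -5794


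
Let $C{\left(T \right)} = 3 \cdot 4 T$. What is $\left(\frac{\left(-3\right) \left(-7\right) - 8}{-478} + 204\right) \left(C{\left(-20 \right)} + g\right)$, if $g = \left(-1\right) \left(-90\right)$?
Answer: $- \frac{7312425}{239} \approx -30596.0$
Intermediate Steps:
$g = 90$
$C{\left(T \right)} = 12 T$
$\left(\frac{\left(-3\right) \left(-7\right) - 8}{-478} + 204\right) \left(C{\left(-20 \right)} + g\right) = \left(\frac{\left(-3\right) \left(-7\right) - 8}{-478} + 204\right) \left(12 \left(-20\right) + 90\right) = \left(\left(21 - 8\right) \left(- \frac{1}{478}\right) + 204\right) \left(-240 + 90\right) = \left(13 \left(- \frac{1}{478}\right) + 204\right) \left(-150\right) = \left(- \frac{13}{478} + 204\right) \left(-150\right) = \frac{97499}{478} \left(-150\right) = - \frac{7312425}{239}$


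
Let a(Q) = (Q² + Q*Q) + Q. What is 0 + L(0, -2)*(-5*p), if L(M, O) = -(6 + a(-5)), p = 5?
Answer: 1275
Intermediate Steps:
a(Q) = Q + 2*Q² (a(Q) = (Q² + Q²) + Q = 2*Q² + Q = Q + 2*Q²)
L(M, O) = -51 (L(M, O) = -(6 - 5*(1 + 2*(-5))) = -(6 - 5*(1 - 10)) = -(6 - 5*(-9)) = -(6 + 45) = -1*51 = -51)
0 + L(0, -2)*(-5*p) = 0 - (-255)*5 = 0 - 51*(-25) = 0 + 1275 = 1275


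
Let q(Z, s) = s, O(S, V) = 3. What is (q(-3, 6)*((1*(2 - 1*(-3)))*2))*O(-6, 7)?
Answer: 180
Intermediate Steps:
(q(-3, 6)*((1*(2 - 1*(-3)))*2))*O(-6, 7) = (6*((1*(2 - 1*(-3)))*2))*3 = (6*((1*(2 + 3))*2))*3 = (6*((1*5)*2))*3 = (6*(5*2))*3 = (6*10)*3 = 60*3 = 180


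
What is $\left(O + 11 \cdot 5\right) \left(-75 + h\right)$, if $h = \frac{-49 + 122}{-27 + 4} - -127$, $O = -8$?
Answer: $\frac{52781}{23} \approx 2294.8$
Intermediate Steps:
$h = \frac{2848}{23}$ ($h = \frac{73}{-23} + 127 = 73 \left(- \frac{1}{23}\right) + 127 = - \frac{73}{23} + 127 = \frac{2848}{23} \approx 123.83$)
$\left(O + 11 \cdot 5\right) \left(-75 + h\right) = \left(-8 + 11 \cdot 5\right) \left(-75 + \frac{2848}{23}\right) = \left(-8 + 55\right) \frac{1123}{23} = 47 \cdot \frac{1123}{23} = \frac{52781}{23}$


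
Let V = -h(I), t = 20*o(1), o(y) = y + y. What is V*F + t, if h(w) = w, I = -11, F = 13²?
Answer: 1899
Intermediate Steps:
F = 169
o(y) = 2*y
t = 40 (t = 20*(2*1) = 20*2 = 40)
V = 11 (V = -1*(-11) = 11)
V*F + t = 11*169 + 40 = 1859 + 40 = 1899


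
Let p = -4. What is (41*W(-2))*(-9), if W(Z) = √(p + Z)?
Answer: -369*I*√6 ≈ -903.86*I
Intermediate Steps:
W(Z) = √(-4 + Z)
(41*W(-2))*(-9) = (41*√(-4 - 2))*(-9) = (41*√(-6))*(-9) = (41*(I*√6))*(-9) = (41*I*√6)*(-9) = -369*I*√6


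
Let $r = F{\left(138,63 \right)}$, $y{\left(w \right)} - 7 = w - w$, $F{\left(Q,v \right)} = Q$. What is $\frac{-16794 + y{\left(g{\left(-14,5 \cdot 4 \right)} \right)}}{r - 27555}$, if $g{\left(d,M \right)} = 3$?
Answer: $\frac{16787}{27417} \approx 0.61228$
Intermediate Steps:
$y{\left(w \right)} = 7$ ($y{\left(w \right)} = 7 + \left(w - w\right) = 7 + 0 = 7$)
$r = 138$
$\frac{-16794 + y{\left(g{\left(-14,5 \cdot 4 \right)} \right)}}{r - 27555} = \frac{-16794 + 7}{138 - 27555} = - \frac{16787}{-27417} = \left(-16787\right) \left(- \frac{1}{27417}\right) = \frac{16787}{27417}$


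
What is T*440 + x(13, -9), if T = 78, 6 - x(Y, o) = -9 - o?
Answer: 34326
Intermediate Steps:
x(Y, o) = 15 + o (x(Y, o) = 6 - (-9 - o) = 6 + (9 + o) = 15 + o)
T*440 + x(13, -9) = 78*440 + (15 - 9) = 34320 + 6 = 34326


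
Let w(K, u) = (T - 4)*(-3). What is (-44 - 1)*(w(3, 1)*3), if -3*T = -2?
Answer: -1350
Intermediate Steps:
T = ⅔ (T = -⅓*(-2) = ⅔ ≈ 0.66667)
w(K, u) = 10 (w(K, u) = (⅔ - 4)*(-3) = -10/3*(-3) = 10)
(-44 - 1)*(w(3, 1)*3) = (-44 - 1)*(10*3) = -45*30 = -1350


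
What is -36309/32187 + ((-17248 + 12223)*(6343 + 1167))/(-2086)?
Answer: 202431536446/11190347 ≈ 18090.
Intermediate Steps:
-36309/32187 + ((-17248 + 12223)*(6343 + 1167))/(-2086) = -36309*1/32187 - 5025*7510*(-1/2086) = -12103/10729 - 37737750*(-1/2086) = -12103/10729 + 18868875/1043 = 202431536446/11190347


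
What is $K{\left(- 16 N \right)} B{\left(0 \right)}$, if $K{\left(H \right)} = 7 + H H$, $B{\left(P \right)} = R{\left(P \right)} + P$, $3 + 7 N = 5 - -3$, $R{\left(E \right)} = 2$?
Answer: $\frac{13486}{49} \approx 275.22$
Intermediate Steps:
$N = \frac{5}{7}$ ($N = - \frac{3}{7} + \frac{5 - -3}{7} = - \frac{3}{7} + \frac{5 + 3}{7} = - \frac{3}{7} + \frac{1}{7} \cdot 8 = - \frac{3}{7} + \frac{8}{7} = \frac{5}{7} \approx 0.71429$)
$B{\left(P \right)} = 2 + P$
$K{\left(H \right)} = 7 + H^{2}$
$K{\left(- 16 N \right)} B{\left(0 \right)} = \left(7 + \left(\left(-16\right) \frac{5}{7}\right)^{2}\right) \left(2 + 0\right) = \left(7 + \left(- \frac{80}{7}\right)^{2}\right) 2 = \left(7 + \frac{6400}{49}\right) 2 = \frac{6743}{49} \cdot 2 = \frac{13486}{49}$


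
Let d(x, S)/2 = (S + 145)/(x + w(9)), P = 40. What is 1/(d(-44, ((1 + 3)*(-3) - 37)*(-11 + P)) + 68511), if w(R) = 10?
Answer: 17/1165963 ≈ 1.4580e-5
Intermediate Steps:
d(x, S) = 2*(145 + S)/(10 + x) (d(x, S) = 2*((S + 145)/(x + 10)) = 2*((145 + S)/(10 + x)) = 2*(145 + S)/(10 + x))
1/(d(-44, ((1 + 3)*(-3) - 37)*(-11 + P)) + 68511) = 1/(2*(145 + ((1 + 3)*(-3) - 37)*(-11 + 40))/(10 - 44) + 68511) = 1/(2*(145 + (4*(-3) - 37)*29)/(-34) + 68511) = 1/(2*(-1/34)*(145 + (-12 - 37)*29) + 68511) = 1/(2*(-1/34)*(145 - 49*29) + 68511) = 1/(2*(-1/34)*(145 - 1421) + 68511) = 1/(2*(-1/34)*(-1276) + 68511) = 1/(1276/17 + 68511) = 1/(1165963/17) = 17/1165963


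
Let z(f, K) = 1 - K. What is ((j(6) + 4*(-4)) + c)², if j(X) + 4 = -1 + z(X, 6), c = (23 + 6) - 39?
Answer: 1296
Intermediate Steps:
c = -10 (c = 29 - 39 = -10)
j(X) = -10 (j(X) = -4 + (-1 + (1 - 1*6)) = -4 + (-1 + (1 - 6)) = -4 + (-1 - 5) = -4 - 6 = -10)
((j(6) + 4*(-4)) + c)² = ((-10 + 4*(-4)) - 10)² = ((-10 - 16) - 10)² = (-26 - 10)² = (-36)² = 1296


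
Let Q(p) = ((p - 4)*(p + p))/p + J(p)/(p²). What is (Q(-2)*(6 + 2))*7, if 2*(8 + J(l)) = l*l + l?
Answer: -770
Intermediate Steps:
J(l) = -8 + l/2 + l²/2 (J(l) = -8 + (l*l + l)/2 = -8 + (l² + l)/2 = -8 + (l + l²)/2 = -8 + (l/2 + l²/2) = -8 + l/2 + l²/2)
Q(p) = -8 + 2*p + (-8 + p/2 + p²/2)/p² (Q(p) = ((p - 4)*(p + p))/p + (-8 + p/2 + p²/2)/(p²) = ((-4 + p)*(2*p))/p + (-8 + p/2 + p²/2)/p² = (2*p*(-4 + p))/p + (-8 + p/2 + p²/2)/p² = (-8 + 2*p) + (-8 + p/2 + p²/2)/p² = -8 + 2*p + (-8 + p/2 + p²/2)/p²)
(Q(-2)*(6 + 2))*7 = ((-15/2 + (½)/(-2) - 8/(-2)² + 2*(-2))*(6 + 2))*7 = ((-15/2 + (½)*(-½) - 8*¼ - 4)*8)*7 = ((-15/2 - ¼ - 2 - 4)*8)*7 = -55/4*8*7 = -110*7 = -770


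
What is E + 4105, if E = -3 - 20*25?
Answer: 3602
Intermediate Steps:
E = -503 (E = -3 - 500 = -503)
E + 4105 = -503 + 4105 = 3602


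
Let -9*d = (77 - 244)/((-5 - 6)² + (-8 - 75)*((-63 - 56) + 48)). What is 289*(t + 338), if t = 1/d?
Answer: 31955308/167 ≈ 1.9135e+5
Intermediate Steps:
d = 167/54126 (d = -(77 - 244)/(9*((-5 - 6)² + (-8 - 75)*((-63 - 56) + 48))) = -(-167)/(9*((-11)² - 83*(-119 + 48))) = -(-167)/(9*(121 - 83*(-71))) = -(-167)/(9*(121 + 5893)) = -(-167)/(9*6014) = -⅑*(-167/6014) = 167/54126 ≈ 0.0030854)
t = 54126/167 (t = 1/(167/54126) = 54126/167 ≈ 324.11)
289*(t + 338) = 289*(54126/167 + 338) = 289*(110572/167) = 31955308/167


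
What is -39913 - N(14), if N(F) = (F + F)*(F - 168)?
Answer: -35601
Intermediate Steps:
N(F) = 2*F*(-168 + F) (N(F) = (2*F)*(-168 + F) = 2*F*(-168 + F))
-39913 - N(14) = -39913 - 2*14*(-168 + 14) = -39913 - 2*14*(-154) = -39913 - 1*(-4312) = -39913 + 4312 = -35601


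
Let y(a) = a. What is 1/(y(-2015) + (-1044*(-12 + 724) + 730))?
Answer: -1/744613 ≈ -1.3430e-6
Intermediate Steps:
1/(y(-2015) + (-1044*(-12 + 724) + 730)) = 1/(-2015 + (-1044*(-12 + 724) + 730)) = 1/(-2015 + (-1044*712 + 730)) = 1/(-2015 + (-743328 + 730)) = 1/(-2015 - 742598) = 1/(-744613) = -1/744613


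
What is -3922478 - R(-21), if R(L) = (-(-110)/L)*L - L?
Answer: -3922609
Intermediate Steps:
R(L) = 110 - L (R(L) = (110/L)*L - L = 110 - L)
-3922478 - R(-21) = -3922478 - (110 - 1*(-21)) = -3922478 - (110 + 21) = -3922478 - 1*131 = -3922478 - 131 = -3922609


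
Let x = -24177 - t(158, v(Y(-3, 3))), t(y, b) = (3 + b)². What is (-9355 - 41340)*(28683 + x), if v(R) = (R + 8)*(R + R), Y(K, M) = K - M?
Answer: -206075175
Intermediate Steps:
v(R) = 2*R*(8 + R) (v(R) = (8 + R)*(2*R) = 2*R*(8 + R))
x = -24618 (x = -24177 - (3 + 2*(-3 - 1*3)*(8 + (-3 - 1*3)))² = -24177 - (3 + 2*(-3 - 3)*(8 + (-3 - 3)))² = -24177 - (3 + 2*(-6)*(8 - 6))² = -24177 - (3 + 2*(-6)*2)² = -24177 - (3 - 24)² = -24177 - 1*(-21)² = -24177 - 1*441 = -24177 - 441 = -24618)
(-9355 - 41340)*(28683 + x) = (-9355 - 41340)*(28683 - 24618) = -50695*4065 = -206075175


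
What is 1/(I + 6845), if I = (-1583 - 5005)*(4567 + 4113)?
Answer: -1/57176995 ≈ -1.7490e-8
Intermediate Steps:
I = -57183840 (I = -6588*8680 = -57183840)
1/(I + 6845) = 1/(-57183840 + 6845) = 1/(-57176995) = -1/57176995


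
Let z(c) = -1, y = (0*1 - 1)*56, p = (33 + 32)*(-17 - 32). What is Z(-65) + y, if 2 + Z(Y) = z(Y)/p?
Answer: -184729/3185 ≈ -58.000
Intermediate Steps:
p = -3185 (p = 65*(-49) = -3185)
y = -56 (y = (0 - 1)*56 = -1*56 = -56)
Z(Y) = -6369/3185 (Z(Y) = -2 - 1/(-3185) = -2 - 1*(-1/3185) = -2 + 1/3185 = -6369/3185)
Z(-65) + y = -6369/3185 - 56 = -184729/3185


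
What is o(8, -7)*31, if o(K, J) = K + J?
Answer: 31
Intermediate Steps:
o(K, J) = J + K
o(8, -7)*31 = (-7 + 8)*31 = 1*31 = 31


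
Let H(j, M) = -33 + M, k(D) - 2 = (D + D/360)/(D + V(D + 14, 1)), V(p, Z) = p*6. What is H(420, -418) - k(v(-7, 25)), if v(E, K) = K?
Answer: -8449349/18648 ≈ -453.10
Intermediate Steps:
V(p, Z) = 6*p
k(D) = 2 + 361*D/(360*(84 + 7*D)) (k(D) = 2 + (D + D/360)/(D + 6*(D + 14)) = 2 + (D + D*(1/360))/(D + 6*(14 + D)) = 2 + (D + D/360)/(D + (84 + 6*D)) = 2 + (361*D/360)/(84 + 7*D) = 2 + 361*D/(360*(84 + 7*D)))
H(420, -418) - k(v(-7, 25)) = (-33 - 418) - (60480 + 5401*25)/(2520*(12 + 25)) = -451 - (60480 + 135025)/(2520*37) = -451 - 195505/(2520*37) = -451 - 1*39101/18648 = -451 - 39101/18648 = -8449349/18648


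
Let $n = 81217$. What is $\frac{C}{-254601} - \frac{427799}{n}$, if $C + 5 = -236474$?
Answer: $- \frac{89711938256}{20677929417} \approx -4.3385$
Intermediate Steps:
$C = -236479$ ($C = -5 - 236474 = -236479$)
$\frac{C}{-254601} - \frac{427799}{n} = - \frac{236479}{-254601} - \frac{427799}{81217} = \left(-236479\right) \left(- \frac{1}{254601}\right) - \frac{427799}{81217} = \frac{236479}{254601} - \frac{427799}{81217} = - \frac{89711938256}{20677929417}$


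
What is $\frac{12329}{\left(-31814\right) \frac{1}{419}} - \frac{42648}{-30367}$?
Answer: $- \frac{155514593845}{966095738} \approx -160.97$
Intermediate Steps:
$\frac{12329}{\left(-31814\right) \frac{1}{419}} - \frac{42648}{-30367} = \frac{12329}{\left(-31814\right) \frac{1}{419}} - - \frac{42648}{30367} = \frac{12329}{- \frac{31814}{419}} + \frac{42648}{30367} = 12329 \left(- \frac{419}{31814}\right) + \frac{42648}{30367} = - \frac{5165851}{31814} + \frac{42648}{30367} = - \frac{155514593845}{966095738}$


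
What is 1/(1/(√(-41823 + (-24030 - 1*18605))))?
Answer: 11*I*√698 ≈ 290.62*I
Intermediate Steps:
1/(1/(√(-41823 + (-24030 - 1*18605)))) = 1/(1/(√(-41823 + (-24030 - 18605)))) = 1/(1/(√(-41823 - 42635))) = 1/(1/(√(-84458))) = 1/(1/(11*I*√698)) = 1/(-I*√698/7678) = 11*I*√698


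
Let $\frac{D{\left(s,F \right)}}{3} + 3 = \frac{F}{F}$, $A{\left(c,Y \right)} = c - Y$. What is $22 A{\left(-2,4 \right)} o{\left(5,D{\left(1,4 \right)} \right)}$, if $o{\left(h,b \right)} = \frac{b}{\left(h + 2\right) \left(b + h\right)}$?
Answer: $- \frac{792}{7} \approx -113.14$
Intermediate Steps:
$D{\left(s,F \right)} = -6$ ($D{\left(s,F \right)} = -9 + 3 \frac{F}{F} = -9 + 3 \cdot 1 = -9 + 3 = -6$)
$o{\left(h,b \right)} = \frac{b}{\left(2 + h\right) \left(b + h\right)}$
$22 A{\left(-2,4 \right)} o{\left(5,D{\left(1,4 \right)} \right)} = 22 \left(-2 - 4\right) \left(- \frac{6}{5^{2} + 2 \left(-6\right) + 2 \cdot 5 - 30}\right) = 22 \left(-2 - 4\right) \left(- \frac{6}{25 - 12 + 10 - 30}\right) = 22 \left(-6\right) \left(- \frac{6}{-7}\right) = - 132 \left(\left(-6\right) \left(- \frac{1}{7}\right)\right) = \left(-132\right) \frac{6}{7} = - \frac{792}{7}$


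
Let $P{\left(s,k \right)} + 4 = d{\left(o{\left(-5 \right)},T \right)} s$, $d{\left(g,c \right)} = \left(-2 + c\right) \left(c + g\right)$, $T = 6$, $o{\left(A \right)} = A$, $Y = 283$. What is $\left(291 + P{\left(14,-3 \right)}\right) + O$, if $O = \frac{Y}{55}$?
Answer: $\frac{19148}{55} \approx 348.15$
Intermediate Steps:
$P{\left(s,k \right)} = -4 + 4 s$ ($P{\left(s,k \right)} = -4 + \left(6^{2} - 12 - -10 + 6 \left(-5\right)\right) s = -4 + \left(36 - 12 + 10 - 30\right) s = -4 + 4 s$)
$O = \frac{283}{55} \approx 5.1455$
$\left(291 + P{\left(14,-3 \right)}\right) + O = \left(291 + \left(-4 + 4 \cdot 14\right)\right) + \frac{283}{55} = \left(291 + \left(-4 + 56\right)\right) + \frac{283}{55} = \left(291 + 52\right) + \frac{283}{55} = 343 + \frac{283}{55} = \frac{19148}{55}$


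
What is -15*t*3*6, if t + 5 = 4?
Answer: 270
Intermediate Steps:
t = -1 (t = -5 + 4 = -1)
-15*t*3*6 = -15*(-1*3)*6 = -(-45)*6 = -15*(-18) = 270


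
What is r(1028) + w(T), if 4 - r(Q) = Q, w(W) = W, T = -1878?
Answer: -2902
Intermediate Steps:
r(Q) = 4 - Q
r(1028) + w(T) = (4 - 1*1028) - 1878 = (4 - 1028) - 1878 = -1024 - 1878 = -2902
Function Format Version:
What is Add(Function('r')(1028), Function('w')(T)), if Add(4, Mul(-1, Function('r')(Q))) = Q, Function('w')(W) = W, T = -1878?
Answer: -2902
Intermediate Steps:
Function('r')(Q) = Add(4, Mul(-1, Q))
Add(Function('r')(1028), Function('w')(T)) = Add(Add(4, Mul(-1, 1028)), -1878) = Add(Add(4, -1028), -1878) = Add(-1024, -1878) = -2902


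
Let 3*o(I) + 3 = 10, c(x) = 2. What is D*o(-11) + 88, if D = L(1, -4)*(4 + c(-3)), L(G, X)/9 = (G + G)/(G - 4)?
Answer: 4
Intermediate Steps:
L(G, X) = 18*G/(-4 + G) (L(G, X) = 9*((G + G)/(G - 4)) = 9*((2*G)/(-4 + G)) = 9*(2*G/(-4 + G)) = 18*G/(-4 + G))
D = -36 (D = (18*1/(-4 + 1))*(4 + 2) = (18*1/(-3))*6 = (18*1*(-⅓))*6 = -6*6 = -36)
o(I) = 7/3 (o(I) = -1 + (⅓)*10 = -1 + 10/3 = 7/3)
D*o(-11) + 88 = -36*7/3 + 88 = -84 + 88 = 4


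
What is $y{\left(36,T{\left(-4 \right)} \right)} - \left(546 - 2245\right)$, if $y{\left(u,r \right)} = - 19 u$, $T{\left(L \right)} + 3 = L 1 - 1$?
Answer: $1015$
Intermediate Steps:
$T{\left(L \right)} = -4 + L$ ($T{\left(L \right)} = -3 + \left(L 1 - 1\right) = -3 + \left(L - 1\right) = -3 + \left(-1 + L\right) = -4 + L$)
$y{\left(36,T{\left(-4 \right)} \right)} - \left(546 - 2245\right) = \left(-19\right) 36 - \left(546 - 2245\right) = -684 - \left(546 - 2245\right) = -684 - -1699 = -684 + 1699 = 1015$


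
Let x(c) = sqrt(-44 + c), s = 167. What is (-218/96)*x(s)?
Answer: -109*sqrt(123)/48 ≈ -25.185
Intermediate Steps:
(-218/96)*x(s) = (-218/96)*sqrt(-44 + 167) = (-218*1/96)*sqrt(123) = -109*sqrt(123)/48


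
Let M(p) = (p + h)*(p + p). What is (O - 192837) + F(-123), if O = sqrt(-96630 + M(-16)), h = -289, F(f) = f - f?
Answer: -192837 + I*sqrt(86870) ≈ -1.9284e+5 + 294.74*I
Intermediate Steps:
F(f) = 0
M(p) = 2*p*(-289 + p) (M(p) = (p - 289)*(p + p) = (-289 + p)*(2*p) = 2*p*(-289 + p))
O = I*sqrt(86870) (O = sqrt(-96630 + 2*(-16)*(-289 - 16)) = sqrt(-96630 + 2*(-16)*(-305)) = sqrt(-96630 + 9760) = sqrt(-86870) = I*sqrt(86870) ≈ 294.74*I)
(O - 192837) + F(-123) = (I*sqrt(86870) - 192837) + 0 = (-192837 + I*sqrt(86870)) + 0 = -192837 + I*sqrt(86870)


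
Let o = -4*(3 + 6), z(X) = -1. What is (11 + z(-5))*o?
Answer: -360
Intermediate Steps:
o = -36 (o = -4*9 = -36)
(11 + z(-5))*o = (11 - 1)*(-36) = 10*(-36) = -360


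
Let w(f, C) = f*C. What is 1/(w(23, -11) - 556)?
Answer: -1/809 ≈ -0.0012361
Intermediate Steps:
w(f, C) = C*f
1/(w(23, -11) - 556) = 1/(-11*23 - 556) = 1/(-253 - 556) = 1/(-809) = -1/809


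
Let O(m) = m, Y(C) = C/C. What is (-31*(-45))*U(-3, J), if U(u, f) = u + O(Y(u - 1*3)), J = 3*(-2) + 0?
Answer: -2790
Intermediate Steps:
Y(C) = 1
J = -6 (J = -6 + 0 = -6)
U(u, f) = 1 + u (U(u, f) = u + 1 = 1 + u)
(-31*(-45))*U(-3, J) = (-31*(-45))*(1 - 3) = 1395*(-2) = -2790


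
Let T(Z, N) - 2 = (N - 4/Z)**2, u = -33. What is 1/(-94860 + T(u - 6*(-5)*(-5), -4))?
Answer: -33489/3176169578 ≈ -1.0544e-5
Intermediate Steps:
T(Z, N) = 2 + (N - 4/Z)**2
1/(-94860 + T(u - 6*(-5)*(-5), -4)) = 1/(-94860 + (2 + (-4 - 4*(-33 - 6*(-5)*(-5)))**2/(-33 - 6*(-5)*(-5))**2)) = 1/(-94860 + (2 + (-4 - 4*(-33 - (-30)*(-5)))**2/(-33 - (-30)*(-5))**2)) = 1/(-94860 + (2 + (-4 - 4*(-33 - 1*150))**2/(-33 - 1*150)**2)) = 1/(-94860 + (2 + (-4 - 4*(-33 - 150))**2/(-33 - 150)**2)) = 1/(-94860 + (2 + (-4 - 4*(-183))**2/(-183)**2)) = 1/(-94860 + (2 + (-4 + 732)**2/33489)) = 1/(-94860 + (2 + (1/33489)*728**2)) = 1/(-94860 + (2 + (1/33489)*529984)) = 1/(-94860 + (2 + 529984/33489)) = 1/(-94860 + 596962/33489) = 1/(-3176169578/33489) = -33489/3176169578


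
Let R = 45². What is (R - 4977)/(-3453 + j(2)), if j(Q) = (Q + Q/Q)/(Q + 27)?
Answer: 4756/5563 ≈ 0.85493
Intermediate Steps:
R = 2025
j(Q) = (1 + Q)/(27 + Q) (j(Q) = (Q + 1)/(27 + Q) = (1 + Q)/(27 + Q))
(R - 4977)/(-3453 + j(2)) = (2025 - 4977)/(-3453 + (1 + 2)/(27 + 2)) = -2952/(-3453 + 3/29) = -2952/(-100134/29) = -2952*(-29/100134) = 4756/5563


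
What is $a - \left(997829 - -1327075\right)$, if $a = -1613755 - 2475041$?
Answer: $-6413700$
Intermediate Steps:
$a = -4088796$
$a - \left(997829 - -1327075\right) = -4088796 - \left(997829 - -1327075\right) = -4088796 - \left(997829 + 1327075\right) = -4088796 - 2324904 = -6413700$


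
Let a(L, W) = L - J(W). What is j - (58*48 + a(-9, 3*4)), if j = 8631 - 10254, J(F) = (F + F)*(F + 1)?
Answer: -4086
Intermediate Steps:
J(F) = 2*F*(1 + F) (J(F) = (2*F)*(1 + F) = 2*F*(1 + F))
j = -1623
a(L, W) = L - 2*W*(1 + W)
j - (58*48 + a(-9, 3*4)) = -1623 - (58*48 + (-9 - 2*3*4*(1 + 3*4))) = -1623 - (2784 + (-9 - 2*12*(1 + 12))) = -1623 - (2784 + (-9 - 2*12*13)) = -1623 - (2784 + (-9 - 312)) = -1623 - (2784 - 321) = -1623 - 1*2463 = -1623 - 2463 = -4086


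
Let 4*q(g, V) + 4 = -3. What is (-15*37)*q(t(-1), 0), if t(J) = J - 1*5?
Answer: 3885/4 ≈ 971.25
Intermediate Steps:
t(J) = -5 + J (t(J) = J - 5 = -5 + J)
q(g, V) = -7/4 (q(g, V) = -1 + (1/4)*(-3) = -1 - 3/4 = -7/4)
(-15*37)*q(t(-1), 0) = -15*37*(-7/4) = -555*(-7/4) = 3885/4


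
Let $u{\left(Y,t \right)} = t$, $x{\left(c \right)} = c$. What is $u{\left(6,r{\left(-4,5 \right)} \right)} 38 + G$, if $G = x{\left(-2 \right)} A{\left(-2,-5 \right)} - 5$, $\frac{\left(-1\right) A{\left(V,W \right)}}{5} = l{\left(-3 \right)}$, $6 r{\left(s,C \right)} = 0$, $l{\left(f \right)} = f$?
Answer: $-35$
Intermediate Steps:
$r{\left(s,C \right)} = 0$ ($r{\left(s,C \right)} = \frac{1}{6} \cdot 0 = 0$)
$A{\left(V,W \right)} = 15$ ($A{\left(V,W \right)} = \left(-5\right) \left(-3\right) = 15$)
$G = -35$ ($G = \left(-2\right) 15 - 5 = -30 - 5 = -35$)
$u{\left(6,r{\left(-4,5 \right)} \right)} 38 + G = 0 \cdot 38 - 35 = 0 - 35 = -35$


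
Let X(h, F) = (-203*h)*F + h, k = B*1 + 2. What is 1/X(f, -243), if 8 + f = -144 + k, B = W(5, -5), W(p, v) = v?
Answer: -1/7646150 ≈ -1.3078e-7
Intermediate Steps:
B = -5
k = -3 (k = -5*1 + 2 = -5 + 2 = -3)
f = -155 (f = -8 + (-144 - 3) = -8 - 147 = -155)
X(h, F) = h - 203*F*h (X(h, F) = -203*F*h + h = h - 203*F*h)
1/X(f, -243) = 1/(-155*(1 - 203*(-243))) = 1/(-155*(1 + 49329)) = 1/(-155*49330) = 1/(-7646150) = -1/7646150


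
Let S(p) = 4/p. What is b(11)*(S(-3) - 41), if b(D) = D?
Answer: -1397/3 ≈ -465.67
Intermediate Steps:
b(11)*(S(-3) - 41) = 11*(4/(-3) - 41) = 11*(4*(-⅓) - 41) = 11*(-4/3 - 41) = 11*(-127/3) = -1397/3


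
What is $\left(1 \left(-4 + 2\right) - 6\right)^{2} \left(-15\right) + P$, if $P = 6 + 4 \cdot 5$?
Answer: $-934$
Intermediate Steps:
$P = 26$ ($P = 6 + 20 = 26$)
$\left(1 \left(-4 + 2\right) - 6\right)^{2} \left(-15\right) + P = \left(1 \left(-4 + 2\right) - 6\right)^{2} \left(-15\right) + 26 = \left(1 \left(-2\right) - 6\right)^{2} \left(-15\right) + 26 = \left(-2 - 6\right)^{2} \left(-15\right) + 26 = \left(-8\right)^{2} \left(-15\right) + 26 = 64 \left(-15\right) + 26 = -960 + 26 = -934$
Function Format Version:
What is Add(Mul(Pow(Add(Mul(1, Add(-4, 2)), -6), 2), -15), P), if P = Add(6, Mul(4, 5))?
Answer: -934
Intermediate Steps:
P = 26 (P = Add(6, 20) = 26)
Add(Mul(Pow(Add(Mul(1, Add(-4, 2)), -6), 2), -15), P) = Add(Mul(Pow(Add(Mul(1, Add(-4, 2)), -6), 2), -15), 26) = Add(Mul(Pow(Add(Mul(1, -2), -6), 2), -15), 26) = Add(Mul(Pow(Add(-2, -6), 2), -15), 26) = Add(Mul(Pow(-8, 2), -15), 26) = Add(Mul(64, -15), 26) = Add(-960, 26) = -934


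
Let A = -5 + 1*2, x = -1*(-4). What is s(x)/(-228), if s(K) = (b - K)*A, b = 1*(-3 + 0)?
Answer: -7/76 ≈ -0.092105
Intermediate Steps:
x = 4
b = -3 (b = 1*(-3) = -3)
A = -3 (A = -5 + 2 = -3)
s(K) = 9 + 3*K (s(K) = (-3 - K)*(-3) = 9 + 3*K)
s(x)/(-228) = (9 + 3*4)/(-228) = (9 + 12)*(-1/228) = 21*(-1/228) = -7/76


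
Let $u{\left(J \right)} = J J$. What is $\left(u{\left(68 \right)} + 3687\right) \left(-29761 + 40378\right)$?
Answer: $88237887$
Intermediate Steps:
$u{\left(J \right)} = J^{2}$
$\left(u{\left(68 \right)} + 3687\right) \left(-29761 + 40378\right) = \left(68^{2} + 3687\right) \left(-29761 + 40378\right) = \left(4624 + 3687\right) 10617 = 8311 \cdot 10617 = 88237887$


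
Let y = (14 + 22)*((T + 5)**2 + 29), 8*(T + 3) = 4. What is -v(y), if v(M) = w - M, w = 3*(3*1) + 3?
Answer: 1257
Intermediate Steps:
T = -5/2 (T = -3 + (1/8)*4 = -3 + 1/2 = -5/2 ≈ -2.5000)
w = 12 (w = 3*3 + 3 = 9 + 3 = 12)
y = 1269 (y = (14 + 22)*((-5/2 + 5)**2 + 29) = 36*((5/2)**2 + 29) = 36*(25/4 + 29) = 36*(141/4) = 1269)
v(M) = 12 - M
-v(y) = -(12 - 1*1269) = -(12 - 1269) = -1*(-1257) = 1257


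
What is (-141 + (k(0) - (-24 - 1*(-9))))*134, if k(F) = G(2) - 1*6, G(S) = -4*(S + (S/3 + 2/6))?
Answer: -19296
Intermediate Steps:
G(S) = -4/3 - 16*S/3 (G(S) = -4*(S + (S*(1/3) + 2*(1/6))) = -4*(S + (S/3 + 1/3)) = -4*(S + (1/3 + S/3)) = -4*(1/3 + 4*S/3) = -4/3 - 16*S/3)
k(F) = -18 (k(F) = (-4/3 - 16/3*2) - 1*6 = (-4/3 - 32/3) - 6 = -12 - 6 = -18)
(-141 + (k(0) - (-24 - 1*(-9))))*134 = (-141 + (-18 - (-24 - 1*(-9))))*134 = (-141 + (-18 - (-24 + 9)))*134 = (-141 + (-18 - 1*(-15)))*134 = (-141 + (-18 + 15))*134 = (-141 - 3)*134 = -144*134 = -19296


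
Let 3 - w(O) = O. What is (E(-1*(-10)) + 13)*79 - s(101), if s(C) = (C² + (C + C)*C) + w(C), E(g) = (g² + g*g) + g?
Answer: -12888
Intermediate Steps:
w(O) = 3 - O
E(g) = g + 2*g² (E(g) = (g² + g²) + g = 2*g² + g = g + 2*g²)
s(C) = 3 - C + 3*C² (s(C) = (C² + (C + C)*C) + (3 - C) = (C² + (2*C)*C) + (3 - C) = (C² + 2*C²) + (3 - C) = 3*C² + (3 - C) = 3 - C + 3*C²)
(E(-1*(-10)) + 13)*79 - s(101) = ((-1*(-10))*(1 + 2*(-1*(-10))) + 13)*79 - (3 - 1*101 + 3*101²) = (10*(1 + 2*10) + 13)*79 - (3 - 101 + 3*10201) = (10*(1 + 20) + 13)*79 - (3 - 101 + 30603) = (10*21 + 13)*79 - 1*30505 = (210 + 13)*79 - 30505 = 223*79 - 30505 = 17617 - 30505 = -12888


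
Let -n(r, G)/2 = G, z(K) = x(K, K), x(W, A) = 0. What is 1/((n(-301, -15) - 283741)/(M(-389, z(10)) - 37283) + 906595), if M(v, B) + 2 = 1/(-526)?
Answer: 19611911/17780209685031 ≈ 1.1030e-6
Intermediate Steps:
z(K) = 0
M(v, B) = -1053/526 (M(v, B) = -2 + 1/(-526) = -2 - 1/526 = -1053/526)
n(r, G) = -2*G
1/((n(-301, -15) - 283741)/(M(-389, z(10)) - 37283) + 906595) = 1/((-2*(-15) - 283741)/(-1053/526 - 37283) + 906595) = 1/((30 - 283741)/(-19611911/526) + 906595) = 1/(-283711*(-526/19611911) + 906595) = 1/(149231986/19611911 + 906595) = 1/(17780209685031/19611911) = 19611911/17780209685031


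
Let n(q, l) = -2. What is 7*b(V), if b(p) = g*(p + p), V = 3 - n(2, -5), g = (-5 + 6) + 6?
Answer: 490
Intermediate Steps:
g = 7 (g = 1 + 6 = 7)
V = 5 (V = 3 - 1*(-2) = 3 + 2 = 5)
b(p) = 14*p (b(p) = 7*(p + p) = 7*(2*p) = 14*p)
7*b(V) = 7*(14*5) = 7*70 = 490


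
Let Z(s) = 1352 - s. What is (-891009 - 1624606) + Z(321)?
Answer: -2514584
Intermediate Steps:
(-891009 - 1624606) + Z(321) = (-891009 - 1624606) + (1352 - 1*321) = -2515615 + (1352 - 321) = -2515615 + 1031 = -2514584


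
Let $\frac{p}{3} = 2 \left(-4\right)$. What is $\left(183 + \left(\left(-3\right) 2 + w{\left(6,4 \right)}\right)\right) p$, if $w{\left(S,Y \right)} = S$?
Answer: $-4392$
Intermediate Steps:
$p = -24$ ($p = 3 \cdot 2 \left(-4\right) = 3 \left(-8\right) = -24$)
$\left(183 + \left(\left(-3\right) 2 + w{\left(6,4 \right)}\right)\right) p = \left(183 + \left(\left(-3\right) 2 + 6\right)\right) \left(-24\right) = \left(183 + \left(-6 + 6\right)\right) \left(-24\right) = \left(183 + 0\right) \left(-24\right) = 183 \left(-24\right) = -4392$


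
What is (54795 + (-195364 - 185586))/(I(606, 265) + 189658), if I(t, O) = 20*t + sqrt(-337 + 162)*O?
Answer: -65810903590/40726650659 + 432155375*I*sqrt(7)/40726650659 ≈ -1.6159 + 0.028074*I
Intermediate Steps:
I(t, O) = 20*t + 5*I*O*sqrt(7) (I(t, O) = 20*t + sqrt(-175)*O = 20*t + (5*I*sqrt(7))*O = 20*t + 5*I*O*sqrt(7))
(54795 + (-195364 - 185586))/(I(606, 265) + 189658) = (54795 + (-195364 - 185586))/((20*606 + 5*I*265*sqrt(7)) + 189658) = (54795 - 380950)/((12120 + 1325*I*sqrt(7)) + 189658) = -326155/(201778 + 1325*I*sqrt(7))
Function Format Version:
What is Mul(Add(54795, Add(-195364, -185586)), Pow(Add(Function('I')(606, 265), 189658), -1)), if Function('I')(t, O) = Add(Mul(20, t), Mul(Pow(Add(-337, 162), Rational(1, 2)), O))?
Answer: Add(Rational(-65810903590, 40726650659), Mul(Rational(432155375, 40726650659), I, Pow(7, Rational(1, 2)))) ≈ Add(-1.6159, Mul(0.028074, I))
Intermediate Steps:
Function('I')(t, O) = Add(Mul(20, t), Mul(5, I, O, Pow(7, Rational(1, 2)))) (Function('I')(t, O) = Add(Mul(20, t), Mul(Pow(-175, Rational(1, 2)), O)) = Add(Mul(20, t), Mul(Mul(5, I, Pow(7, Rational(1, 2))), O)) = Add(Mul(20, t), Mul(5, I, O, Pow(7, Rational(1, 2)))))
Mul(Add(54795, Add(-195364, -185586)), Pow(Add(Function('I')(606, 265), 189658), -1)) = Mul(Add(54795, Add(-195364, -185586)), Pow(Add(Add(Mul(20, 606), Mul(5, I, 265, Pow(7, Rational(1, 2)))), 189658), -1)) = Mul(Add(54795, -380950), Pow(Add(Add(12120, Mul(1325, I, Pow(7, Rational(1, 2)))), 189658), -1)) = Mul(-326155, Pow(Add(201778, Mul(1325, I, Pow(7, Rational(1, 2)))), -1))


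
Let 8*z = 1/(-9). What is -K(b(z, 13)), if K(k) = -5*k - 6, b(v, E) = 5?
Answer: 31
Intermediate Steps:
z = -1/72 (z = (1/(-9))/8 = (1*(-1/9))/8 = (1/8)*(-1/9) = -1/72 ≈ -0.013889)
K(k) = -6 - 5*k
-K(b(z, 13)) = -(-6 - 5*5) = -(-6 - 25) = -1*(-31) = 31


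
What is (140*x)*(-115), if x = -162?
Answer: 2608200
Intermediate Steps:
(140*x)*(-115) = (140*(-162))*(-115) = -22680*(-115) = 2608200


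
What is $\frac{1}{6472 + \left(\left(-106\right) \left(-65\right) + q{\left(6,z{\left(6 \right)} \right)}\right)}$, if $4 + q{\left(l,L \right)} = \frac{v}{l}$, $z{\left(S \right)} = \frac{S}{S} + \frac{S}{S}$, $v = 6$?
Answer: $\frac{1}{13359} \approx 7.4856 \cdot 10^{-5}$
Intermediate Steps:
$z{\left(S \right)} = 2$ ($z{\left(S \right)} = 1 + 1 = 2$)
$q{\left(l,L \right)} = -4 + \frac{6}{l}$ ($q{\left(l,L \right)} = -4 + \frac{1}{l} 6 = -4 + \frac{6}{l}$)
$\frac{1}{6472 + \left(\left(-106\right) \left(-65\right) + q{\left(6,z{\left(6 \right)} \right)}\right)} = \frac{1}{6472 - \left(-6886 - 1\right)} = \frac{1}{6472 + \left(6890 + \left(-4 + 6 \cdot \frac{1}{6}\right)\right)} = \frac{1}{6472 + \left(6890 + \left(-4 + 1\right)\right)} = \frac{1}{6472 + \left(6890 - 3\right)} = \frac{1}{6472 + 6887} = \frac{1}{13359}$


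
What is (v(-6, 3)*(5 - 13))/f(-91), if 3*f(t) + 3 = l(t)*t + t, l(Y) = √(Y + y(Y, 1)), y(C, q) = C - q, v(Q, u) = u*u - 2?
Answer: 15792/1524259 - 15288*I*√183/1524259 ≈ 0.01036 - 0.13568*I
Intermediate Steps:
v(Q, u) = -2 + u² (v(Q, u) = u² - 2 = -2 + u²)
l(Y) = √(-1 + 2*Y) (l(Y) = √(Y + (Y - 1*1)) = √(Y + (Y - 1)) = √(Y + (-1 + Y)) = √(-1 + 2*Y))
f(t) = -1 + t/3 + t*√(-1 + 2*t)/3 (f(t) = -1 + (√(-1 + 2*t)*t + t)/3 = -1 + (t*√(-1 + 2*t) + t)/3 = -1 + (t + t*√(-1 + 2*t))/3 = -1 + (t/3 + t*√(-1 + 2*t)/3) = -1 + t/3 + t*√(-1 + 2*t)/3)
(v(-6, 3)*(5 - 13))/f(-91) = ((-2 + 3²)*(5 - 13))/(-1 + (⅓)*(-91) + (⅓)*(-91)*√(-1 + 2*(-91))) = ((-2 + 9)*(-8))/(-1 - 91/3 + (⅓)*(-91)*√(-1 - 182)) = (7*(-8))/(-1 - 91/3 + (⅓)*(-91)*√(-183)) = -56/(-1 - 91/3 + (⅓)*(-91)*(I*√183)) = -56/(-1 - 91/3 - 91*I*√183/3) = -56/(-94/3 - 91*I*√183/3)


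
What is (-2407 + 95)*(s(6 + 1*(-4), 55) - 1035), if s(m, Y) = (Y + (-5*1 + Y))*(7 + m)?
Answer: 208080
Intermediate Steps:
s(m, Y) = (-5 + 2*Y)*(7 + m) (s(m, Y) = (Y + (-5 + Y))*(7 + m) = (-5 + 2*Y)*(7 + m))
(-2407 + 95)*(s(6 + 1*(-4), 55) - 1035) = (-2407 + 95)*((-35 - 5*(6 + 1*(-4)) + 14*55 + 2*55*(6 + 1*(-4))) - 1035) = -2312*((-35 - 5*(6 - 4) + 770 + 2*55*(6 - 4)) - 1035) = -2312*((-35 - 5*2 + 770 + 2*55*2) - 1035) = -2312*((-35 - 10 + 770 + 220) - 1035) = -2312*(945 - 1035) = -2312*(-90) = 208080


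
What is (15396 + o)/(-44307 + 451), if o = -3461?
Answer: -11935/43856 ≈ -0.27214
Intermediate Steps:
(15396 + o)/(-44307 + 451) = (15396 - 3461)/(-44307 + 451) = 11935/(-43856) = 11935*(-1/43856) = -11935/43856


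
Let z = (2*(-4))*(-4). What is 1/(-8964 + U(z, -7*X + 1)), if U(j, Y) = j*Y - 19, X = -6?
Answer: -1/7607 ≈ -0.00013146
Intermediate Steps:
z = 32 (z = -8*(-4) = 32)
U(j, Y) = -19 + Y*j (U(j, Y) = Y*j - 19 = -19 + Y*j)
1/(-8964 + U(z, -7*X + 1)) = 1/(-8964 + (-19 + (-7*(-6) + 1)*32)) = 1/(-8964 + (-19 + (42 + 1)*32)) = 1/(-8964 + (-19 + 43*32)) = 1/(-8964 + (-19 + 1376)) = 1/(-8964 + 1357) = 1/(-7607) = -1/7607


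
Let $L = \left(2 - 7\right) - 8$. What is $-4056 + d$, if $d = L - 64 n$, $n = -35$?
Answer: $-1829$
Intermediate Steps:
$L = -13$ ($L = -5 - 8 = -13$)
$d = 2227$ ($d = -13 - -2240 = -13 + 2240 = 2227$)
$-4056 + d = -4056 + 2227 = -1829$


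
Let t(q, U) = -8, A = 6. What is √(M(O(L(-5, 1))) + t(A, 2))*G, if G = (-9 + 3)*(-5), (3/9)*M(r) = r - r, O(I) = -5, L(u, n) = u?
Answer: 60*I*√2 ≈ 84.853*I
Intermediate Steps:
M(r) = 0 (M(r) = 3*(r - r) = 3*0 = 0)
G = 30 (G = -6*(-5) = 30)
√(M(O(L(-5, 1))) + t(A, 2))*G = √(0 - 8)*30 = √(-8)*30 = (2*I*√2)*30 = 60*I*√2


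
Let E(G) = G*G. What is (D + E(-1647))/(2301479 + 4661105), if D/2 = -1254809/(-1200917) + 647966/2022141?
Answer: 598851825633017605/1537100239025421768 ≈ 0.38960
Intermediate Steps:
E(G) = G**2
D = 602828020162/220765773027 (D = 2*(-1254809/(-1200917) + 647966/2022141) = 2*(-1254809*(-1/1200917) + 647966*(1/2022141)) = 2*(1254809/1200917 + 58906/183831) = 2*(301414010081/220765773027) = 602828020162/220765773027 ≈ 2.7306)
(D + E(-1647))/(2301479 + 4661105) = (602828020162/220765773027 + (-1647)**2)/(2301479 + 4661105) = (602828020162/220765773027 + 2712609)/6962584 = (598851825633017605/220765773027)*(1/6962584) = 598851825633017605/1537100239025421768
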